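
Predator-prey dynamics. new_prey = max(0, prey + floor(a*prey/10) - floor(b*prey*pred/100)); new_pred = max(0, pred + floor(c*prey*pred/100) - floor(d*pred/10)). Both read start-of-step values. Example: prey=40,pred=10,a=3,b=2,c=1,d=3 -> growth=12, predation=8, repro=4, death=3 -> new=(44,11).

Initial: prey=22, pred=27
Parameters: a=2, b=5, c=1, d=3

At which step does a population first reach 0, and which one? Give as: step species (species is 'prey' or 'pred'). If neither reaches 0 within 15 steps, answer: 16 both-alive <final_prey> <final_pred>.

Step 1: prey: 22+4-29=0; pred: 27+5-8=24
First extinction: prey at step 1

Answer: 1 prey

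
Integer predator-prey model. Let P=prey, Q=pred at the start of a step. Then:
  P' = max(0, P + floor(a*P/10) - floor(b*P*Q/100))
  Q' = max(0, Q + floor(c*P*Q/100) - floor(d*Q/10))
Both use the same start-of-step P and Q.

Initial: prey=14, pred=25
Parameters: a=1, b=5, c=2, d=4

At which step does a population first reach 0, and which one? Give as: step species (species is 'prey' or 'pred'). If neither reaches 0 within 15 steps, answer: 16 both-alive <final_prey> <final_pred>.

Step 1: prey: 14+1-17=0; pred: 25+7-10=22
First extinction: prey at step 1

Answer: 1 prey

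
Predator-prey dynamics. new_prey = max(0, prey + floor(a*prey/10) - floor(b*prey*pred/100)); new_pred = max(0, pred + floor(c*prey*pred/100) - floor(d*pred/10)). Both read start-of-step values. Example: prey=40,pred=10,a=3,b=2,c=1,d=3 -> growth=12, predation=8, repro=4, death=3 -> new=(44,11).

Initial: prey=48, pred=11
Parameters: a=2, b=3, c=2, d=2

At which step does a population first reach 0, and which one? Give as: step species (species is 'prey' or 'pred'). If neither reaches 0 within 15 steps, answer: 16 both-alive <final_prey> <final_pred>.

Step 1: prey: 48+9-15=42; pred: 11+10-2=19
Step 2: prey: 42+8-23=27; pred: 19+15-3=31
Step 3: prey: 27+5-25=7; pred: 31+16-6=41
Step 4: prey: 7+1-8=0; pred: 41+5-8=38
First extinction: prey at step 4

Answer: 4 prey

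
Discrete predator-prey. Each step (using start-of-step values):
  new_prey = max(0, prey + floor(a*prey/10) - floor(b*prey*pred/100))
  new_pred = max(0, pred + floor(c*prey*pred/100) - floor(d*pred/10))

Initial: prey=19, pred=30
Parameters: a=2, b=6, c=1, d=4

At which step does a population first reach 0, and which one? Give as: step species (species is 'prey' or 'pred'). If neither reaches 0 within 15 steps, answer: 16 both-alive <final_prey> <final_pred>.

Answer: 1 prey

Derivation:
Step 1: prey: 19+3-34=0; pred: 30+5-12=23
First extinction: prey at step 1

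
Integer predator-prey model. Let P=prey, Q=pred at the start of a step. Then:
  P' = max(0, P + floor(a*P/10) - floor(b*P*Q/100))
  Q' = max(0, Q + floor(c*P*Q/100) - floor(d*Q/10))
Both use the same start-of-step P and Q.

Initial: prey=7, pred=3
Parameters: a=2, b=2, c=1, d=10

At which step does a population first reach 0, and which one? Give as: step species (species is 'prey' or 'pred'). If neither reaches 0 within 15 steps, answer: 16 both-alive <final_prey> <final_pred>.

Step 1: prey: 7+1-0=8; pred: 3+0-3=0
First extinction: pred at step 1

Answer: 1 pred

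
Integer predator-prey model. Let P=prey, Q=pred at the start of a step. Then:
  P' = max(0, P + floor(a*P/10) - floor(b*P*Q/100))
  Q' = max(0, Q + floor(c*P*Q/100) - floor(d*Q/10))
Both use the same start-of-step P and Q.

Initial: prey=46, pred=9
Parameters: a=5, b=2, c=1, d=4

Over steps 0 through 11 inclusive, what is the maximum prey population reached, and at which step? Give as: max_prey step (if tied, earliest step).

Answer: 116 4

Derivation:
Step 1: prey: 46+23-8=61; pred: 9+4-3=10
Step 2: prey: 61+30-12=79; pred: 10+6-4=12
Step 3: prey: 79+39-18=100; pred: 12+9-4=17
Step 4: prey: 100+50-34=116; pred: 17+17-6=28
Step 5: prey: 116+58-64=110; pred: 28+32-11=49
Step 6: prey: 110+55-107=58; pred: 49+53-19=83
Step 7: prey: 58+29-96=0; pred: 83+48-33=98
Step 8: prey: 0+0-0=0; pred: 98+0-39=59
Step 9: prey: 0+0-0=0; pred: 59+0-23=36
Step 10: prey: 0+0-0=0; pred: 36+0-14=22
Step 11: prey: 0+0-0=0; pred: 22+0-8=14
Max prey = 116 at step 4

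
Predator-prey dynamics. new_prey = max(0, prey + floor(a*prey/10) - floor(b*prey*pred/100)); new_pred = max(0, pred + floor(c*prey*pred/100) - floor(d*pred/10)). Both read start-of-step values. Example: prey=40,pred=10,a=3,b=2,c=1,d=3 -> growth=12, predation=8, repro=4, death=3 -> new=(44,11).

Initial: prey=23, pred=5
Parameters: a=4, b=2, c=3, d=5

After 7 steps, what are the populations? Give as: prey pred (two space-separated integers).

Step 1: prey: 23+9-2=30; pred: 5+3-2=6
Step 2: prey: 30+12-3=39; pred: 6+5-3=8
Step 3: prey: 39+15-6=48; pred: 8+9-4=13
Step 4: prey: 48+19-12=55; pred: 13+18-6=25
Step 5: prey: 55+22-27=50; pred: 25+41-12=54
Step 6: prey: 50+20-54=16; pred: 54+81-27=108
Step 7: prey: 16+6-34=0; pred: 108+51-54=105

Answer: 0 105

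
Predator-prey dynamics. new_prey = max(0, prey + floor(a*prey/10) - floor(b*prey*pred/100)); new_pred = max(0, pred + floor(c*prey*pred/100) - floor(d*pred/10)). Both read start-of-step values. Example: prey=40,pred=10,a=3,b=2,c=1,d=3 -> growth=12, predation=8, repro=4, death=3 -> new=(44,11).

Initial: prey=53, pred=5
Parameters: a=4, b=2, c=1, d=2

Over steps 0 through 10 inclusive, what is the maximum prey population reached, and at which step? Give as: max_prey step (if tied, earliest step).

Step 1: prey: 53+21-5=69; pred: 5+2-1=6
Step 2: prey: 69+27-8=88; pred: 6+4-1=9
Step 3: prey: 88+35-15=108; pred: 9+7-1=15
Step 4: prey: 108+43-32=119; pred: 15+16-3=28
Step 5: prey: 119+47-66=100; pred: 28+33-5=56
Step 6: prey: 100+40-112=28; pred: 56+56-11=101
Step 7: prey: 28+11-56=0; pred: 101+28-20=109
Step 8: prey: 0+0-0=0; pred: 109+0-21=88
Step 9: prey: 0+0-0=0; pred: 88+0-17=71
Step 10: prey: 0+0-0=0; pred: 71+0-14=57
Max prey = 119 at step 4

Answer: 119 4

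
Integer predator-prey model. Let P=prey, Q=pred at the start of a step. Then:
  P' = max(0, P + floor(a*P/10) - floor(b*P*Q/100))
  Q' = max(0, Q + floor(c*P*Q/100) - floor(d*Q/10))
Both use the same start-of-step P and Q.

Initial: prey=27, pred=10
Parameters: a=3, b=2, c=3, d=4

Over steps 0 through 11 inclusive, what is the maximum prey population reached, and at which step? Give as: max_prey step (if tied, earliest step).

Answer: 31 2

Derivation:
Step 1: prey: 27+8-5=30; pred: 10+8-4=14
Step 2: prey: 30+9-8=31; pred: 14+12-5=21
Step 3: prey: 31+9-13=27; pred: 21+19-8=32
Step 4: prey: 27+8-17=18; pred: 32+25-12=45
Step 5: prey: 18+5-16=7; pred: 45+24-18=51
Step 6: prey: 7+2-7=2; pred: 51+10-20=41
Step 7: prey: 2+0-1=1; pred: 41+2-16=27
Step 8: prey: 1+0-0=1; pred: 27+0-10=17
Step 9: prey: 1+0-0=1; pred: 17+0-6=11
Step 10: prey: 1+0-0=1; pred: 11+0-4=7
Step 11: prey: 1+0-0=1; pred: 7+0-2=5
Max prey = 31 at step 2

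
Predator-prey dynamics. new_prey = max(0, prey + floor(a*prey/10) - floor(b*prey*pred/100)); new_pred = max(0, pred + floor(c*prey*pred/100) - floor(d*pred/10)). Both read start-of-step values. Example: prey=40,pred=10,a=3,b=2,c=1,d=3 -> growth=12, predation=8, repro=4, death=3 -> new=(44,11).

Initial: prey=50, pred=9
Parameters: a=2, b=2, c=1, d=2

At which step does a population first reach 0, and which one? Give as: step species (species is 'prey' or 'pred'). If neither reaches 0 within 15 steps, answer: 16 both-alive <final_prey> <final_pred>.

Answer: 16 both-alive 3 7

Derivation:
Step 1: prey: 50+10-9=51; pred: 9+4-1=12
Step 2: prey: 51+10-12=49; pred: 12+6-2=16
Step 3: prey: 49+9-15=43; pred: 16+7-3=20
Step 4: prey: 43+8-17=34; pred: 20+8-4=24
Step 5: prey: 34+6-16=24; pred: 24+8-4=28
Step 6: prey: 24+4-13=15; pred: 28+6-5=29
Step 7: prey: 15+3-8=10; pred: 29+4-5=28
Step 8: prey: 10+2-5=7; pred: 28+2-5=25
Step 9: prey: 7+1-3=5; pred: 25+1-5=21
Step 10: prey: 5+1-2=4; pred: 21+1-4=18
Step 11: prey: 4+0-1=3; pred: 18+0-3=15
Step 12: prey: 3+0-0=3; pred: 15+0-3=12
Step 13: prey: 3+0-0=3; pred: 12+0-2=10
Step 14: prey: 3+0-0=3; pred: 10+0-2=8
Step 15: prey: 3+0-0=3; pred: 8+0-1=7
No extinction within 15 steps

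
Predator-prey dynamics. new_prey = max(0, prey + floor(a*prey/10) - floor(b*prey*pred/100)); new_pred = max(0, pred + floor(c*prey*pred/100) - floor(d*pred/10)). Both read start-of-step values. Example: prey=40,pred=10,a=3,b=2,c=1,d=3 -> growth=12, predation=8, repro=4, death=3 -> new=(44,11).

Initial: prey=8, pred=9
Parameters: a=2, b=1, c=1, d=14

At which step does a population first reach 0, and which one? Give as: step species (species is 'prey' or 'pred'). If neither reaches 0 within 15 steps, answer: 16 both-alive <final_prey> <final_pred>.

Answer: 1 pred

Derivation:
Step 1: prey: 8+1-0=9; pred: 9+0-12=0
First extinction: pred at step 1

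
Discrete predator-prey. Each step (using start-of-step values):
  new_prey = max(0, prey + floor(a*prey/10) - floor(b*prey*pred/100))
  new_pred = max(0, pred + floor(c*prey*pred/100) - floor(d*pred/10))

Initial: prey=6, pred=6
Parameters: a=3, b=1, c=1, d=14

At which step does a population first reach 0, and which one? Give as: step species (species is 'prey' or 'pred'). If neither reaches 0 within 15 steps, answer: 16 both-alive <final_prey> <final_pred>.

Step 1: prey: 6+1-0=7; pred: 6+0-8=0
First extinction: pred at step 1

Answer: 1 pred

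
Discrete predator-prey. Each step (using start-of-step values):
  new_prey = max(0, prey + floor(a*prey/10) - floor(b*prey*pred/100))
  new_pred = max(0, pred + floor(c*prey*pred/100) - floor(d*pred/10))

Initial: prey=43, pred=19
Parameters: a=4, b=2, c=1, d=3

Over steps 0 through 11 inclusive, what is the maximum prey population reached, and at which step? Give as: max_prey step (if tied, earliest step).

Answer: 44 1

Derivation:
Step 1: prey: 43+17-16=44; pred: 19+8-5=22
Step 2: prey: 44+17-19=42; pred: 22+9-6=25
Step 3: prey: 42+16-21=37; pred: 25+10-7=28
Step 4: prey: 37+14-20=31; pred: 28+10-8=30
Step 5: prey: 31+12-18=25; pred: 30+9-9=30
Step 6: prey: 25+10-15=20; pred: 30+7-9=28
Step 7: prey: 20+8-11=17; pred: 28+5-8=25
Step 8: prey: 17+6-8=15; pred: 25+4-7=22
Step 9: prey: 15+6-6=15; pred: 22+3-6=19
Step 10: prey: 15+6-5=16; pred: 19+2-5=16
Step 11: prey: 16+6-5=17; pred: 16+2-4=14
Max prey = 44 at step 1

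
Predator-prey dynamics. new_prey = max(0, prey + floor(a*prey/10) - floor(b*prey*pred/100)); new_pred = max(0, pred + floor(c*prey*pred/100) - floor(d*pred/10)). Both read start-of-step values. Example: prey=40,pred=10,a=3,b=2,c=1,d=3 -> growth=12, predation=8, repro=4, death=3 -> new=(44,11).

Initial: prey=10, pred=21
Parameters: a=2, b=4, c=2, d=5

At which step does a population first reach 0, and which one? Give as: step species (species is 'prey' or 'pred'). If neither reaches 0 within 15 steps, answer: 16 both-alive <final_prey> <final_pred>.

Answer: 16 both-alive 2 1

Derivation:
Step 1: prey: 10+2-8=4; pred: 21+4-10=15
Step 2: prey: 4+0-2=2; pred: 15+1-7=9
Step 3: prey: 2+0-0=2; pred: 9+0-4=5
Step 4: prey: 2+0-0=2; pred: 5+0-2=3
Step 5: prey: 2+0-0=2; pred: 3+0-1=2
Step 6: prey: 2+0-0=2; pred: 2+0-1=1
Step 7: prey: 2+0-0=2; pred: 1+0-0=1
Steps 8-15: state stable at prey=2, pred=1 (no change)
No extinction within 15 steps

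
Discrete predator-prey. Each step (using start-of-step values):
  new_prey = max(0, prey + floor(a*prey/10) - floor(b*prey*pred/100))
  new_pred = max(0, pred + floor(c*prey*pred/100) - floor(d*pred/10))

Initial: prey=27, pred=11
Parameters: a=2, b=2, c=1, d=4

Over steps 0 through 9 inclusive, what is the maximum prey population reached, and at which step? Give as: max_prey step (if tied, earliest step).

Answer: 40 9

Derivation:
Step 1: prey: 27+5-5=27; pred: 11+2-4=9
Step 2: prey: 27+5-4=28; pred: 9+2-3=8
Step 3: prey: 28+5-4=29; pred: 8+2-3=7
Step 4: prey: 29+5-4=30; pred: 7+2-2=7
Step 5: prey: 30+6-4=32; pred: 7+2-2=7
Step 6: prey: 32+6-4=34; pred: 7+2-2=7
Step 7: prey: 34+6-4=36; pred: 7+2-2=7
Step 8: prey: 36+7-5=38; pred: 7+2-2=7
Step 9: prey: 38+7-5=40; pred: 7+2-2=7
Max prey = 40 at step 9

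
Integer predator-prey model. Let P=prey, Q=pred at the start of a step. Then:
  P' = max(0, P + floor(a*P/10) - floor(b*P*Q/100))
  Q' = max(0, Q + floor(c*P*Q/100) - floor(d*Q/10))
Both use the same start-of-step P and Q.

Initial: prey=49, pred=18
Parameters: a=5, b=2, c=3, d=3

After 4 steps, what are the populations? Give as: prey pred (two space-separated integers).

Step 1: prey: 49+24-17=56; pred: 18+26-5=39
Step 2: prey: 56+28-43=41; pred: 39+65-11=93
Step 3: prey: 41+20-76=0; pred: 93+114-27=180
Step 4: prey: 0+0-0=0; pred: 180+0-54=126

Answer: 0 126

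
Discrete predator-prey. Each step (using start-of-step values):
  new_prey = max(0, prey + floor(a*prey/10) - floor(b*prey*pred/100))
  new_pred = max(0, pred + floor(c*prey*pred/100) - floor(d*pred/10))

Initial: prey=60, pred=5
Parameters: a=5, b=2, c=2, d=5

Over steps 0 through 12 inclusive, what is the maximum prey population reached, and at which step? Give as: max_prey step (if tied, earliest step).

Answer: 122 3

Derivation:
Step 1: prey: 60+30-6=84; pred: 5+6-2=9
Step 2: prey: 84+42-15=111; pred: 9+15-4=20
Step 3: prey: 111+55-44=122; pred: 20+44-10=54
Step 4: prey: 122+61-131=52; pred: 54+131-27=158
Step 5: prey: 52+26-164=0; pred: 158+164-79=243
Step 6: prey: 0+0-0=0; pred: 243+0-121=122
Step 7: prey: 0+0-0=0; pred: 122+0-61=61
Step 8: prey: 0+0-0=0; pred: 61+0-30=31
Step 9: prey: 0+0-0=0; pred: 31+0-15=16
Step 10: prey: 0+0-0=0; pred: 16+0-8=8
Step 11: prey: 0+0-0=0; pred: 8+0-4=4
Step 12: prey: 0+0-0=0; pred: 4+0-2=2
Max prey = 122 at step 3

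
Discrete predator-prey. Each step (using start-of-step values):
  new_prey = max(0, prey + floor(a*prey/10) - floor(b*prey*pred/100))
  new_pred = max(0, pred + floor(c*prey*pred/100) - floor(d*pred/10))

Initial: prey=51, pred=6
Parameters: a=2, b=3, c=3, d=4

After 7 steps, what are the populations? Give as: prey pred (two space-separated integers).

Step 1: prey: 51+10-9=52; pred: 6+9-2=13
Step 2: prey: 52+10-20=42; pred: 13+20-5=28
Step 3: prey: 42+8-35=15; pred: 28+35-11=52
Step 4: prey: 15+3-23=0; pred: 52+23-20=55
Step 5: prey: 0+0-0=0; pred: 55+0-22=33
Step 6: prey: 0+0-0=0; pred: 33+0-13=20
Step 7: prey: 0+0-0=0; pred: 20+0-8=12

Answer: 0 12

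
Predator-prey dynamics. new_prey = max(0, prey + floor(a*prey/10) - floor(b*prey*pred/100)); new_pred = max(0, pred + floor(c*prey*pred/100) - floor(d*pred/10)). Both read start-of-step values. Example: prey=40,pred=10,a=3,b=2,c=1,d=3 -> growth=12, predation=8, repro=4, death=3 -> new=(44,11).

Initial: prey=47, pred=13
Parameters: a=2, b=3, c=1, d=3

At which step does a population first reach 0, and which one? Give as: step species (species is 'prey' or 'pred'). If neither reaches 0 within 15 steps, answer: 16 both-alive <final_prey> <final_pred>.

Step 1: prey: 47+9-18=38; pred: 13+6-3=16
Step 2: prey: 38+7-18=27; pred: 16+6-4=18
Step 3: prey: 27+5-14=18; pred: 18+4-5=17
Step 4: prey: 18+3-9=12; pred: 17+3-5=15
Step 5: prey: 12+2-5=9; pred: 15+1-4=12
Step 6: prey: 9+1-3=7; pred: 12+1-3=10
Step 7: prey: 7+1-2=6; pred: 10+0-3=7
Step 8: prey: 6+1-1=6; pred: 7+0-2=5
Step 9: prey: 6+1-0=7; pred: 5+0-1=4
Step 10: prey: 7+1-0=8; pred: 4+0-1=3
Step 11: prey: 8+1-0=9; pred: 3+0-0=3
Step 12: prey: 9+1-0=10; pred: 3+0-0=3
Step 13: prey: 10+2-0=12; pred: 3+0-0=3
Step 14: prey: 12+2-1=13; pred: 3+0-0=3
Step 15: prey: 13+2-1=14; pred: 3+0-0=3
No extinction within 15 steps

Answer: 16 both-alive 14 3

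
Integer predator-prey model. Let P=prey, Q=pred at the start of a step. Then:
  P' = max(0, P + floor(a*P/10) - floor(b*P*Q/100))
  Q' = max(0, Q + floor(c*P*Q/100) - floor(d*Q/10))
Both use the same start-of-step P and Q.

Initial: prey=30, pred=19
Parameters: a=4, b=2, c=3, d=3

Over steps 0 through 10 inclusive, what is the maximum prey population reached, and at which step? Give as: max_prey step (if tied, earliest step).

Step 1: prey: 30+12-11=31; pred: 19+17-5=31
Step 2: prey: 31+12-19=24; pred: 31+28-9=50
Step 3: prey: 24+9-24=9; pred: 50+36-15=71
Step 4: prey: 9+3-12=0; pred: 71+19-21=69
Step 5: prey: 0+0-0=0; pred: 69+0-20=49
Step 6: prey: 0+0-0=0; pred: 49+0-14=35
Step 7: prey: 0+0-0=0; pred: 35+0-10=25
Step 8: prey: 0+0-0=0; pred: 25+0-7=18
Step 9: prey: 0+0-0=0; pred: 18+0-5=13
Step 10: prey: 0+0-0=0; pred: 13+0-3=10
Max prey = 31 at step 1

Answer: 31 1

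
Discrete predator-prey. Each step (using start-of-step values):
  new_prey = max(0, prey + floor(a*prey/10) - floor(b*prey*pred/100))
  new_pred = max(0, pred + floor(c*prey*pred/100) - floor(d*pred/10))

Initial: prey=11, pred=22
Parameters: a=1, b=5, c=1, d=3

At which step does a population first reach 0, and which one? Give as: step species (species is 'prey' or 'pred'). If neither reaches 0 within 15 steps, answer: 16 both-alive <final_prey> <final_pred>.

Step 1: prey: 11+1-12=0; pred: 22+2-6=18
First extinction: prey at step 1

Answer: 1 prey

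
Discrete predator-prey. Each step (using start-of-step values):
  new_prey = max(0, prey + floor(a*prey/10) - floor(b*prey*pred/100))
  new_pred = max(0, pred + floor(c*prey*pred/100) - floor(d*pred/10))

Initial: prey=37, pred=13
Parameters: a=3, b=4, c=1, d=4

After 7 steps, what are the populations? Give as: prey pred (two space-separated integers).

Step 1: prey: 37+11-19=29; pred: 13+4-5=12
Step 2: prey: 29+8-13=24; pred: 12+3-4=11
Step 3: prey: 24+7-10=21; pred: 11+2-4=9
Step 4: prey: 21+6-7=20; pred: 9+1-3=7
Step 5: prey: 20+6-5=21; pred: 7+1-2=6
Step 6: prey: 21+6-5=22; pred: 6+1-2=5
Step 7: prey: 22+6-4=24; pred: 5+1-2=4

Answer: 24 4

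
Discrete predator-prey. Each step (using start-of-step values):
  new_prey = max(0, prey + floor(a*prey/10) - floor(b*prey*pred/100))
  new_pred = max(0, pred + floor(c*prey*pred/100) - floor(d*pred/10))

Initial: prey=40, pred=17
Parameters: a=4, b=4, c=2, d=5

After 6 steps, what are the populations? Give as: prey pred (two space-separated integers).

Answer: 7 4

Derivation:
Step 1: prey: 40+16-27=29; pred: 17+13-8=22
Step 2: prey: 29+11-25=15; pred: 22+12-11=23
Step 3: prey: 15+6-13=8; pred: 23+6-11=18
Step 4: prey: 8+3-5=6; pred: 18+2-9=11
Step 5: prey: 6+2-2=6; pred: 11+1-5=7
Step 6: prey: 6+2-1=7; pred: 7+0-3=4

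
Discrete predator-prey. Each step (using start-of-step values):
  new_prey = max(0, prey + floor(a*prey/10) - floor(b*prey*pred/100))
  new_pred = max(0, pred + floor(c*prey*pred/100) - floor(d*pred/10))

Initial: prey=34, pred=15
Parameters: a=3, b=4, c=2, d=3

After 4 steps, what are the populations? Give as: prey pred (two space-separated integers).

Step 1: prey: 34+10-20=24; pred: 15+10-4=21
Step 2: prey: 24+7-20=11; pred: 21+10-6=25
Step 3: prey: 11+3-11=3; pred: 25+5-7=23
Step 4: prey: 3+0-2=1; pred: 23+1-6=18

Answer: 1 18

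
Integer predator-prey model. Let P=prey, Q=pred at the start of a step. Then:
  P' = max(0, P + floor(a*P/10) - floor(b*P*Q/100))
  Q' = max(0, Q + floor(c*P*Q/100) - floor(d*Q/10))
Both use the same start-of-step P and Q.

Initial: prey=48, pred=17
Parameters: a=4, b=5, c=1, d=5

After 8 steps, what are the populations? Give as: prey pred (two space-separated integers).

Step 1: prey: 48+19-40=27; pred: 17+8-8=17
Step 2: prey: 27+10-22=15; pred: 17+4-8=13
Step 3: prey: 15+6-9=12; pred: 13+1-6=8
Step 4: prey: 12+4-4=12; pred: 8+0-4=4
Step 5: prey: 12+4-2=14; pred: 4+0-2=2
Step 6: prey: 14+5-1=18; pred: 2+0-1=1
Step 7: prey: 18+7-0=25; pred: 1+0-0=1
Step 8: prey: 25+10-1=34; pred: 1+0-0=1

Answer: 34 1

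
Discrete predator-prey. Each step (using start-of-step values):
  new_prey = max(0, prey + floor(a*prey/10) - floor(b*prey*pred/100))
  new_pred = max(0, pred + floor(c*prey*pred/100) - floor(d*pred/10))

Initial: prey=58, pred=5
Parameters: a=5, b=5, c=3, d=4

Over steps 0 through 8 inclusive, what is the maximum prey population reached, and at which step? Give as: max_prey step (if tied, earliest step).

Step 1: prey: 58+29-14=73; pred: 5+8-2=11
Step 2: prey: 73+36-40=69; pred: 11+24-4=31
Step 3: prey: 69+34-106=0; pred: 31+64-12=83
Step 4: prey: 0+0-0=0; pred: 83+0-33=50
Step 5: prey: 0+0-0=0; pred: 50+0-20=30
Step 6: prey: 0+0-0=0; pred: 30+0-12=18
Step 7: prey: 0+0-0=0; pred: 18+0-7=11
Step 8: prey: 0+0-0=0; pred: 11+0-4=7
Max prey = 73 at step 1

Answer: 73 1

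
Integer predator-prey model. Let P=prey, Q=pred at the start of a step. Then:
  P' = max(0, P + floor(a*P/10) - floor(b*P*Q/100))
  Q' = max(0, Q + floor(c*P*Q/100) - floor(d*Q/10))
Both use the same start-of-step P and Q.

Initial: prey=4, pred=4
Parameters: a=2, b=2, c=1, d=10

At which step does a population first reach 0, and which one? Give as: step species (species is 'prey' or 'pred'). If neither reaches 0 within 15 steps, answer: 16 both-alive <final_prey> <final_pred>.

Step 1: prey: 4+0-0=4; pred: 4+0-4=0
First extinction: pred at step 1

Answer: 1 pred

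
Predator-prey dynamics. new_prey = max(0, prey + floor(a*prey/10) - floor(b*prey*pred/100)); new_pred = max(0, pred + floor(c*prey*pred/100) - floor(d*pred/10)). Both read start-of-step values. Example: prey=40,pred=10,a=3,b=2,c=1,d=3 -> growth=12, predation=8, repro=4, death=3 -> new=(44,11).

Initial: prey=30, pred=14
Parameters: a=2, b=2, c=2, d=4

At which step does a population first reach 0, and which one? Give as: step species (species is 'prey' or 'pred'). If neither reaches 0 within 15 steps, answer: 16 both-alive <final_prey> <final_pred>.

Step 1: prey: 30+6-8=28; pred: 14+8-5=17
Step 2: prey: 28+5-9=24; pred: 17+9-6=20
Step 3: prey: 24+4-9=19; pred: 20+9-8=21
Step 4: prey: 19+3-7=15; pred: 21+7-8=20
Step 5: prey: 15+3-6=12; pred: 20+6-8=18
Step 6: prey: 12+2-4=10; pred: 18+4-7=15
Step 7: prey: 10+2-3=9; pred: 15+3-6=12
Step 8: prey: 9+1-2=8; pred: 12+2-4=10
Step 9: prey: 8+1-1=8; pred: 10+1-4=7
Step 10: prey: 8+1-1=8; pred: 7+1-2=6
Step 11: prey: 8+1-0=9; pred: 6+0-2=4
Step 12: prey: 9+1-0=10; pred: 4+0-1=3
Step 13: prey: 10+2-0=12; pred: 3+0-1=2
Step 14: prey: 12+2-0=14; pred: 2+0-0=2
Step 15: prey: 14+2-0=16; pred: 2+0-0=2
No extinction within 15 steps

Answer: 16 both-alive 16 2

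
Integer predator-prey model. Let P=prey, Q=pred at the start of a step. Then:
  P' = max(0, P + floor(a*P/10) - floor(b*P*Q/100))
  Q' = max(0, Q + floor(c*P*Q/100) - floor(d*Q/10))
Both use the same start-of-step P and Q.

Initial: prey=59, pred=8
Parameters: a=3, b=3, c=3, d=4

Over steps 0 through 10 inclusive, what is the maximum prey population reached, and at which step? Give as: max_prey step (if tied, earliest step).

Step 1: prey: 59+17-14=62; pred: 8+14-3=19
Step 2: prey: 62+18-35=45; pred: 19+35-7=47
Step 3: prey: 45+13-63=0; pred: 47+63-18=92
Step 4: prey: 0+0-0=0; pred: 92+0-36=56
Step 5: prey: 0+0-0=0; pred: 56+0-22=34
Step 6: prey: 0+0-0=0; pred: 34+0-13=21
Step 7: prey: 0+0-0=0; pred: 21+0-8=13
Step 8: prey: 0+0-0=0; pred: 13+0-5=8
Step 9: prey: 0+0-0=0; pred: 8+0-3=5
Step 10: prey: 0+0-0=0; pred: 5+0-2=3
Max prey = 62 at step 1

Answer: 62 1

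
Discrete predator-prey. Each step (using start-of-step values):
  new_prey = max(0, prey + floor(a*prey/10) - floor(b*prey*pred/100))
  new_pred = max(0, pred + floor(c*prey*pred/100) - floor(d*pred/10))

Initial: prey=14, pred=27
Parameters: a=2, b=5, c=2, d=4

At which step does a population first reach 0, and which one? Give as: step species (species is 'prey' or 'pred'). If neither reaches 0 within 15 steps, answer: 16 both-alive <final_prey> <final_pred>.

Step 1: prey: 14+2-18=0; pred: 27+7-10=24
First extinction: prey at step 1

Answer: 1 prey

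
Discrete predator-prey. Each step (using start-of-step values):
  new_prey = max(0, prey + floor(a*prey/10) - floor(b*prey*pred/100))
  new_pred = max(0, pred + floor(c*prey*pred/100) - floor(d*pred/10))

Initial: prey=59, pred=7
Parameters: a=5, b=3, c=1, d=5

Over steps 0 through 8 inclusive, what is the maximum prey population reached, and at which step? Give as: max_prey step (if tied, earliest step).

Step 1: prey: 59+29-12=76; pred: 7+4-3=8
Step 2: prey: 76+38-18=96; pred: 8+6-4=10
Step 3: prey: 96+48-28=116; pred: 10+9-5=14
Step 4: prey: 116+58-48=126; pred: 14+16-7=23
Step 5: prey: 126+63-86=103; pred: 23+28-11=40
Step 6: prey: 103+51-123=31; pred: 40+41-20=61
Step 7: prey: 31+15-56=0; pred: 61+18-30=49
Step 8: prey: 0+0-0=0; pred: 49+0-24=25
Max prey = 126 at step 4

Answer: 126 4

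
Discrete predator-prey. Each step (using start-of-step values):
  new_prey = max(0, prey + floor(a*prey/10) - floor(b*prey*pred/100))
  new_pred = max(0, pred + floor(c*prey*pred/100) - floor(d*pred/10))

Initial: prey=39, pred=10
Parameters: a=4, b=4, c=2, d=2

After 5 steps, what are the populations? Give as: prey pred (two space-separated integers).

Step 1: prey: 39+15-15=39; pred: 10+7-2=15
Step 2: prey: 39+15-23=31; pred: 15+11-3=23
Step 3: prey: 31+12-28=15; pred: 23+14-4=33
Step 4: prey: 15+6-19=2; pred: 33+9-6=36
Step 5: prey: 2+0-2=0; pred: 36+1-7=30

Answer: 0 30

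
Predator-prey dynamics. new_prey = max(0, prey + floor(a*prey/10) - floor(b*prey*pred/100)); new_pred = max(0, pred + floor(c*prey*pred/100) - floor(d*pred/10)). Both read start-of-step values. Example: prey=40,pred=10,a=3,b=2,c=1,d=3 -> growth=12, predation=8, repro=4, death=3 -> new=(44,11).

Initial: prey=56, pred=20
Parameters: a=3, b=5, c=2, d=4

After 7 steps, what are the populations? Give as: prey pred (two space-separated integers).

Answer: 0 3

Derivation:
Step 1: prey: 56+16-56=16; pred: 20+22-8=34
Step 2: prey: 16+4-27=0; pred: 34+10-13=31
Step 3: prey: 0+0-0=0; pred: 31+0-12=19
Step 4: prey: 0+0-0=0; pred: 19+0-7=12
Step 5: prey: 0+0-0=0; pred: 12+0-4=8
Step 6: prey: 0+0-0=0; pred: 8+0-3=5
Step 7: prey: 0+0-0=0; pred: 5+0-2=3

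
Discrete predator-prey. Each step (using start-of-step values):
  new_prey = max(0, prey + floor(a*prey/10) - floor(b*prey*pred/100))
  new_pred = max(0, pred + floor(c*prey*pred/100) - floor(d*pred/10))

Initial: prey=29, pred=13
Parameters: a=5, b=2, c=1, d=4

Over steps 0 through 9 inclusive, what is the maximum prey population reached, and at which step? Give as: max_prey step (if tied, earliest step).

Answer: 116 6

Derivation:
Step 1: prey: 29+14-7=36; pred: 13+3-5=11
Step 2: prey: 36+18-7=47; pred: 11+3-4=10
Step 3: prey: 47+23-9=61; pred: 10+4-4=10
Step 4: prey: 61+30-12=79; pred: 10+6-4=12
Step 5: prey: 79+39-18=100; pred: 12+9-4=17
Step 6: prey: 100+50-34=116; pred: 17+17-6=28
Step 7: prey: 116+58-64=110; pred: 28+32-11=49
Step 8: prey: 110+55-107=58; pred: 49+53-19=83
Step 9: prey: 58+29-96=0; pred: 83+48-33=98
Max prey = 116 at step 6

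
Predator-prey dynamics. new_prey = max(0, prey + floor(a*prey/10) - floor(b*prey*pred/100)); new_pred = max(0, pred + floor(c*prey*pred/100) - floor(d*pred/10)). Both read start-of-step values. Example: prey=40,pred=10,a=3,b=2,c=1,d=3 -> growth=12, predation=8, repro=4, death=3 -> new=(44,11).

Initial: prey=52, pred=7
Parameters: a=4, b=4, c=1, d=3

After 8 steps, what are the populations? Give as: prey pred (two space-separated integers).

Answer: 3 17

Derivation:
Step 1: prey: 52+20-14=58; pred: 7+3-2=8
Step 2: prey: 58+23-18=63; pred: 8+4-2=10
Step 3: prey: 63+25-25=63; pred: 10+6-3=13
Step 4: prey: 63+25-32=56; pred: 13+8-3=18
Step 5: prey: 56+22-40=38; pred: 18+10-5=23
Step 6: prey: 38+15-34=19; pred: 23+8-6=25
Step 7: prey: 19+7-19=7; pred: 25+4-7=22
Step 8: prey: 7+2-6=3; pred: 22+1-6=17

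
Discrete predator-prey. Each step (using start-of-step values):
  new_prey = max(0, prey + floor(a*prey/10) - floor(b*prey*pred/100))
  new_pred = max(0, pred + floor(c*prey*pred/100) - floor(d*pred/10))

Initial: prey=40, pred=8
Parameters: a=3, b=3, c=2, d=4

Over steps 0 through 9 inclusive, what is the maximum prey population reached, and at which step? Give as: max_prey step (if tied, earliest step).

Answer: 43 1

Derivation:
Step 1: prey: 40+12-9=43; pred: 8+6-3=11
Step 2: prey: 43+12-14=41; pred: 11+9-4=16
Step 3: prey: 41+12-19=34; pred: 16+13-6=23
Step 4: prey: 34+10-23=21; pred: 23+15-9=29
Step 5: prey: 21+6-18=9; pred: 29+12-11=30
Step 6: prey: 9+2-8=3; pred: 30+5-12=23
Step 7: prey: 3+0-2=1; pred: 23+1-9=15
Step 8: prey: 1+0-0=1; pred: 15+0-6=9
Step 9: prey: 1+0-0=1; pred: 9+0-3=6
Max prey = 43 at step 1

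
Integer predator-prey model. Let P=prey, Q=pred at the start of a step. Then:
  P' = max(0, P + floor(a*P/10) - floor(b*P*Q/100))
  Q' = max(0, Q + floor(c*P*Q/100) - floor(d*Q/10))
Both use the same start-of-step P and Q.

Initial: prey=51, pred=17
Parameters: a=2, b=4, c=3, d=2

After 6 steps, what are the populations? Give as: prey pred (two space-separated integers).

Step 1: prey: 51+10-34=27; pred: 17+26-3=40
Step 2: prey: 27+5-43=0; pred: 40+32-8=64
Step 3: prey: 0+0-0=0; pred: 64+0-12=52
Step 4: prey: 0+0-0=0; pred: 52+0-10=42
Step 5: prey: 0+0-0=0; pred: 42+0-8=34
Step 6: prey: 0+0-0=0; pred: 34+0-6=28

Answer: 0 28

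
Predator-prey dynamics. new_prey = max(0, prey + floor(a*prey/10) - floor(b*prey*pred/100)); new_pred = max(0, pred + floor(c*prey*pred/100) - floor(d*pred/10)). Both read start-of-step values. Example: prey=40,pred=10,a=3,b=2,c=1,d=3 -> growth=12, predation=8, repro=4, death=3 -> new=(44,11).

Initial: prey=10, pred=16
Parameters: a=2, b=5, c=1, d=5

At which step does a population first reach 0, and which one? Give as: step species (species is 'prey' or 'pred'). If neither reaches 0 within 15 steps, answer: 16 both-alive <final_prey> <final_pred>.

Answer: 16 both-alive 3 1

Derivation:
Step 1: prey: 10+2-8=4; pred: 16+1-8=9
Step 2: prey: 4+0-1=3; pred: 9+0-4=5
Step 3: prey: 3+0-0=3; pred: 5+0-2=3
Step 4: prey: 3+0-0=3; pred: 3+0-1=2
Step 5: prey: 3+0-0=3; pred: 2+0-1=1
Step 6: prey: 3+0-0=3; pred: 1+0-0=1
Steps 7-15: state stable at prey=3, pred=1 (no change)
No extinction within 15 steps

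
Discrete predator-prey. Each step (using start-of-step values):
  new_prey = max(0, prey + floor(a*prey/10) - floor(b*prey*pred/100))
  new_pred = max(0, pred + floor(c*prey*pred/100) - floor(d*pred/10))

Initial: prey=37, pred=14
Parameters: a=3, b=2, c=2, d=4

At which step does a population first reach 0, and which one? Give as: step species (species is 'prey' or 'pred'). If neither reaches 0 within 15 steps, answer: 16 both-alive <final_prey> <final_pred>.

Step 1: prey: 37+11-10=38; pred: 14+10-5=19
Step 2: prey: 38+11-14=35; pred: 19+14-7=26
Step 3: prey: 35+10-18=27; pred: 26+18-10=34
Step 4: prey: 27+8-18=17; pred: 34+18-13=39
Step 5: prey: 17+5-13=9; pred: 39+13-15=37
Step 6: prey: 9+2-6=5; pred: 37+6-14=29
Step 7: prey: 5+1-2=4; pred: 29+2-11=20
Step 8: prey: 4+1-1=4; pred: 20+1-8=13
Step 9: prey: 4+1-1=4; pred: 13+1-5=9
Step 10: prey: 4+1-0=5; pred: 9+0-3=6
Step 11: prey: 5+1-0=6; pred: 6+0-2=4
Step 12: prey: 6+1-0=7; pred: 4+0-1=3
Step 13: prey: 7+2-0=9; pred: 3+0-1=2
Step 14: prey: 9+2-0=11; pred: 2+0-0=2
Step 15: prey: 11+3-0=14; pred: 2+0-0=2
No extinction within 15 steps

Answer: 16 both-alive 14 2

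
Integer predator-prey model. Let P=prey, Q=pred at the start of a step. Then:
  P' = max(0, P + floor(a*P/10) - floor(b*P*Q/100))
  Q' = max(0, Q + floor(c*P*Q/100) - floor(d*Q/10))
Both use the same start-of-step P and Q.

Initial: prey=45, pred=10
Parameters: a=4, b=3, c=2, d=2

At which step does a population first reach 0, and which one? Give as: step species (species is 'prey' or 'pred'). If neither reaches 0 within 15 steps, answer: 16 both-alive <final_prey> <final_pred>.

Step 1: prey: 45+18-13=50; pred: 10+9-2=17
Step 2: prey: 50+20-25=45; pred: 17+17-3=31
Step 3: prey: 45+18-41=22; pred: 31+27-6=52
Step 4: prey: 22+8-34=0; pred: 52+22-10=64
First extinction: prey at step 4

Answer: 4 prey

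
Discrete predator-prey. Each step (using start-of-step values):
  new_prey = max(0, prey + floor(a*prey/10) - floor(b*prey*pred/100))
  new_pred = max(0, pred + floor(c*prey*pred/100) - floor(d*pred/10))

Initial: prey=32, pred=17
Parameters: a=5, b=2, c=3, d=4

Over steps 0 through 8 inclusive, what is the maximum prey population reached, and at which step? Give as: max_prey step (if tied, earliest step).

Answer: 38 1

Derivation:
Step 1: prey: 32+16-10=38; pred: 17+16-6=27
Step 2: prey: 38+19-20=37; pred: 27+30-10=47
Step 3: prey: 37+18-34=21; pred: 47+52-18=81
Step 4: prey: 21+10-34=0; pred: 81+51-32=100
Step 5: prey: 0+0-0=0; pred: 100+0-40=60
Step 6: prey: 0+0-0=0; pred: 60+0-24=36
Step 7: prey: 0+0-0=0; pred: 36+0-14=22
Step 8: prey: 0+0-0=0; pred: 22+0-8=14
Max prey = 38 at step 1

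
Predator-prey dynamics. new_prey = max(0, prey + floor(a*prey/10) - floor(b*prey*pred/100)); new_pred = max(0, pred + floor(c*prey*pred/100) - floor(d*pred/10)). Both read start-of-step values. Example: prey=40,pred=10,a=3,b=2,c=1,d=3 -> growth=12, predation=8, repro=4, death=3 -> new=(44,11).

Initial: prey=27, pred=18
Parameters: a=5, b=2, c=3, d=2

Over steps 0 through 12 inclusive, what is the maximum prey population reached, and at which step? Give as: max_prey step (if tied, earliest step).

Step 1: prey: 27+13-9=31; pred: 18+14-3=29
Step 2: prey: 31+15-17=29; pred: 29+26-5=50
Step 3: prey: 29+14-29=14; pred: 50+43-10=83
Step 4: prey: 14+7-23=0; pred: 83+34-16=101
Step 5: prey: 0+0-0=0; pred: 101+0-20=81
Step 6: prey: 0+0-0=0; pred: 81+0-16=65
Step 7: prey: 0+0-0=0; pred: 65+0-13=52
Step 8: prey: 0+0-0=0; pred: 52+0-10=42
Step 9: prey: 0+0-0=0; pred: 42+0-8=34
Step 10: prey: 0+0-0=0; pred: 34+0-6=28
Step 11: prey: 0+0-0=0; pred: 28+0-5=23
Step 12: prey: 0+0-0=0; pred: 23+0-4=19
Max prey = 31 at step 1

Answer: 31 1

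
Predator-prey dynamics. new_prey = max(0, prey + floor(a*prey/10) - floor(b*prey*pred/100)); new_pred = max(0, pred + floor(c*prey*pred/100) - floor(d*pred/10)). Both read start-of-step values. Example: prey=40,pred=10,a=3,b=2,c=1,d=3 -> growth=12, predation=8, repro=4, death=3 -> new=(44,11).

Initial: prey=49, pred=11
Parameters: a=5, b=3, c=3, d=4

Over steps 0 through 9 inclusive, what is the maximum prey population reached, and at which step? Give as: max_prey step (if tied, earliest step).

Step 1: prey: 49+24-16=57; pred: 11+16-4=23
Step 2: prey: 57+28-39=46; pred: 23+39-9=53
Step 3: prey: 46+23-73=0; pred: 53+73-21=105
Step 4: prey: 0+0-0=0; pred: 105+0-42=63
Step 5: prey: 0+0-0=0; pred: 63+0-25=38
Step 6: prey: 0+0-0=0; pred: 38+0-15=23
Step 7: prey: 0+0-0=0; pred: 23+0-9=14
Step 8: prey: 0+0-0=0; pred: 14+0-5=9
Step 9: prey: 0+0-0=0; pred: 9+0-3=6
Max prey = 57 at step 1

Answer: 57 1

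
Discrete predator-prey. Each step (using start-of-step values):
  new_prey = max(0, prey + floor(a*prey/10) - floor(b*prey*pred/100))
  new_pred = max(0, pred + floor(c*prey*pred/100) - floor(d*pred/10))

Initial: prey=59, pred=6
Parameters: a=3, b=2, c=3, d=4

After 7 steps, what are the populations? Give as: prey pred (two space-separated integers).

Answer: 0 39

Derivation:
Step 1: prey: 59+17-7=69; pred: 6+10-2=14
Step 2: prey: 69+20-19=70; pred: 14+28-5=37
Step 3: prey: 70+21-51=40; pred: 37+77-14=100
Step 4: prey: 40+12-80=0; pred: 100+120-40=180
Step 5: prey: 0+0-0=0; pred: 180+0-72=108
Step 6: prey: 0+0-0=0; pred: 108+0-43=65
Step 7: prey: 0+0-0=0; pred: 65+0-26=39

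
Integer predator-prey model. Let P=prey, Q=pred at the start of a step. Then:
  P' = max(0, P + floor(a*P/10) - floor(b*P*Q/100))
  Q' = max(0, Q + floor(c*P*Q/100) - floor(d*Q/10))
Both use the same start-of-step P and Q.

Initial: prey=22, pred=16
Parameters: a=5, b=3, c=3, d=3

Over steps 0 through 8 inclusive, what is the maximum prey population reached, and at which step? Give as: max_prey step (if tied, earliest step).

Answer: 23 1

Derivation:
Step 1: prey: 22+11-10=23; pred: 16+10-4=22
Step 2: prey: 23+11-15=19; pred: 22+15-6=31
Step 3: prey: 19+9-17=11; pred: 31+17-9=39
Step 4: prey: 11+5-12=4; pred: 39+12-11=40
Step 5: prey: 4+2-4=2; pred: 40+4-12=32
Step 6: prey: 2+1-1=2; pred: 32+1-9=24
Step 7: prey: 2+1-1=2; pred: 24+1-7=18
Step 8: prey: 2+1-1=2; pred: 18+1-5=14
Max prey = 23 at step 1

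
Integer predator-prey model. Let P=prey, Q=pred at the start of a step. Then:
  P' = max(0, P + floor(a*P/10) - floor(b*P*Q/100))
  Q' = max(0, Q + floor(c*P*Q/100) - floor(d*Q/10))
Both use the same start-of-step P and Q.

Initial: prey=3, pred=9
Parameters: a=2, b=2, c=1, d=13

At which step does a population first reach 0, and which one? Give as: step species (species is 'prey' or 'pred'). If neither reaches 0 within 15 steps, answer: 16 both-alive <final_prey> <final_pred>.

Step 1: prey: 3+0-0=3; pred: 9+0-11=0
First extinction: pred at step 1

Answer: 1 pred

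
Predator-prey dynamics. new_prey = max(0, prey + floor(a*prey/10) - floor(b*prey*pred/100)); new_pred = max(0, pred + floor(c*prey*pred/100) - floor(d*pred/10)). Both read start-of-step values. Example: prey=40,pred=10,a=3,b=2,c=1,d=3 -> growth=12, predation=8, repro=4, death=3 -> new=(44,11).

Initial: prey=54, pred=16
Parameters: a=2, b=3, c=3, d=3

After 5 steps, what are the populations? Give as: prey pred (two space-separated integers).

Answer: 0 28

Derivation:
Step 1: prey: 54+10-25=39; pred: 16+25-4=37
Step 2: prey: 39+7-43=3; pred: 37+43-11=69
Step 3: prey: 3+0-6=0; pred: 69+6-20=55
Step 4: prey: 0+0-0=0; pred: 55+0-16=39
Step 5: prey: 0+0-0=0; pred: 39+0-11=28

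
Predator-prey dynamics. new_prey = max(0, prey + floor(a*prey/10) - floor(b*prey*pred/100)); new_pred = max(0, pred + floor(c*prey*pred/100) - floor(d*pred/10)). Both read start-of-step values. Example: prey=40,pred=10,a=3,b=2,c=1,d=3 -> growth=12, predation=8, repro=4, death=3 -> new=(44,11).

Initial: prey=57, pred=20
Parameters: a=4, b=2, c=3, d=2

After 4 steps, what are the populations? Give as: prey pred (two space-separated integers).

Answer: 0 146

Derivation:
Step 1: prey: 57+22-22=57; pred: 20+34-4=50
Step 2: prey: 57+22-57=22; pred: 50+85-10=125
Step 3: prey: 22+8-55=0; pred: 125+82-25=182
Step 4: prey: 0+0-0=0; pred: 182+0-36=146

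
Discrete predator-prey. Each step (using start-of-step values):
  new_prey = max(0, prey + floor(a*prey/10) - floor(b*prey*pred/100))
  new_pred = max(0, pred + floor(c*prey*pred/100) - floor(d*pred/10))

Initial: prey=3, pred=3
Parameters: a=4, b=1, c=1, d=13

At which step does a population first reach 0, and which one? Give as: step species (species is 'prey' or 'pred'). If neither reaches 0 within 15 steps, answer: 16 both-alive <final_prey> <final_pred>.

Step 1: prey: 3+1-0=4; pred: 3+0-3=0
First extinction: pred at step 1

Answer: 1 pred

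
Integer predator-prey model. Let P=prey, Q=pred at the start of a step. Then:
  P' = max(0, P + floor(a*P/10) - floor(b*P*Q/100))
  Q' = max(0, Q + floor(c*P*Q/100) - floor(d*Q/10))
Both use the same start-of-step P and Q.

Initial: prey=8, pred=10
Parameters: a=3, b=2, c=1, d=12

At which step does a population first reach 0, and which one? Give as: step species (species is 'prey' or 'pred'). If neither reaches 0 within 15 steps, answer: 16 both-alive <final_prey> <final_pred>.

Answer: 1 pred

Derivation:
Step 1: prey: 8+2-1=9; pred: 10+0-12=0
First extinction: pred at step 1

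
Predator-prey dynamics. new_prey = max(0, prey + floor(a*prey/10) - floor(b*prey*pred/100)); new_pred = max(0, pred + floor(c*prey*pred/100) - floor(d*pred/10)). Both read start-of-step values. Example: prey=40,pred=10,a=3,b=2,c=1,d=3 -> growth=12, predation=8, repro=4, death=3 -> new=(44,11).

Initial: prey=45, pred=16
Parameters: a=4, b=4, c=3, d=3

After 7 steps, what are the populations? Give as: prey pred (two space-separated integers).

Answer: 0 12

Derivation:
Step 1: prey: 45+18-28=35; pred: 16+21-4=33
Step 2: prey: 35+14-46=3; pred: 33+34-9=58
Step 3: prey: 3+1-6=0; pred: 58+5-17=46
Step 4: prey: 0+0-0=0; pred: 46+0-13=33
Step 5: prey: 0+0-0=0; pred: 33+0-9=24
Step 6: prey: 0+0-0=0; pred: 24+0-7=17
Step 7: prey: 0+0-0=0; pred: 17+0-5=12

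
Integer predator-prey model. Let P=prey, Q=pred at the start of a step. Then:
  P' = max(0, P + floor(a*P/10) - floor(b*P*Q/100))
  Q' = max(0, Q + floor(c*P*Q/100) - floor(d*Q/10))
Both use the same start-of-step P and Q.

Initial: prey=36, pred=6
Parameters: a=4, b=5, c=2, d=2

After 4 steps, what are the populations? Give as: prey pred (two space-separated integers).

Answer: 7 30

Derivation:
Step 1: prey: 36+14-10=40; pred: 6+4-1=9
Step 2: prey: 40+16-18=38; pred: 9+7-1=15
Step 3: prey: 38+15-28=25; pred: 15+11-3=23
Step 4: prey: 25+10-28=7; pred: 23+11-4=30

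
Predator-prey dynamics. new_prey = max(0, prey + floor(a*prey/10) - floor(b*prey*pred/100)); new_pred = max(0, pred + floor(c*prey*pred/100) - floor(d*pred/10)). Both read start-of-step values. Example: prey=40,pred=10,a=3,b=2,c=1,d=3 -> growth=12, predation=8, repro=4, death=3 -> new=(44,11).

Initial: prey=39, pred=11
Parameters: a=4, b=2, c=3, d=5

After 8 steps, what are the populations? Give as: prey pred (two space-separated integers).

Step 1: prey: 39+15-8=46; pred: 11+12-5=18
Step 2: prey: 46+18-16=48; pred: 18+24-9=33
Step 3: prey: 48+19-31=36; pred: 33+47-16=64
Step 4: prey: 36+14-46=4; pred: 64+69-32=101
Step 5: prey: 4+1-8=0; pred: 101+12-50=63
Step 6: prey: 0+0-0=0; pred: 63+0-31=32
Step 7: prey: 0+0-0=0; pred: 32+0-16=16
Step 8: prey: 0+0-0=0; pred: 16+0-8=8

Answer: 0 8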